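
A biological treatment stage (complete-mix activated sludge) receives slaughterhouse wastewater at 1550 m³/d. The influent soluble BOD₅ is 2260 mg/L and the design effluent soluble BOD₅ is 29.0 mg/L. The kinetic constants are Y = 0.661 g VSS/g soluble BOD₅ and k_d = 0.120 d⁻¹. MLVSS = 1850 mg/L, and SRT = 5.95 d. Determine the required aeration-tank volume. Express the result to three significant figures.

Rearranging the biomass balance for a CMAS with decay, V = Y·Q·ΔS·θ_c / [X·(1+k_d θ_c)] = 0.661 × 1550 × (2260 − 29.0) × 5.95 / [1850 × (1 + 0.120 × 5.95)] = 1.36×10^7 / 3171 = 4289 m³.

V ≈ 4290 m³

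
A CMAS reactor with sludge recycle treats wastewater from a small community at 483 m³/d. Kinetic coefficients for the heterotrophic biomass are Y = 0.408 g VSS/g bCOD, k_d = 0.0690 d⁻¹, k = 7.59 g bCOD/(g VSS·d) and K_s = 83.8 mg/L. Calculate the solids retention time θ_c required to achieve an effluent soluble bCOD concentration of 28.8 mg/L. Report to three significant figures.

θ_c ≈ 1.38 d

Specific growth rate at S = 28.8 mg/L: μ = YkS/(K_s+S) = 0.408·7.59·28.8/(83.8+28.8) = 0.7921 d⁻¹.
Then 1/θ_c = μ − k_d = 0.7921 − 0.0690 = 0.7231 d⁻¹, giving θ_c = 1.383 d.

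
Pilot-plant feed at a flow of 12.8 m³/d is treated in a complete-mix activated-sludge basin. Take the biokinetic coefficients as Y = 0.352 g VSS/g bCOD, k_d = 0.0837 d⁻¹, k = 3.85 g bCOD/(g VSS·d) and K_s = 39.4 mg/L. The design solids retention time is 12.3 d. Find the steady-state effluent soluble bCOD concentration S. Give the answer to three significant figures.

S ≈ 5.46 mg/L

For a completely mixed reactor with recycle the Lawrence–McCarty relation gives S = K_s·(1 + k_d·θ_c) / [θ_c·(Y·k − k_d) − 1] = 39.4 × (1 + 0.0837 × 12.3) / [12.3 × (0.352 × 3.85 − 0.0837) − 1] = 79.96 / 14.64 = 5.462 mg/L.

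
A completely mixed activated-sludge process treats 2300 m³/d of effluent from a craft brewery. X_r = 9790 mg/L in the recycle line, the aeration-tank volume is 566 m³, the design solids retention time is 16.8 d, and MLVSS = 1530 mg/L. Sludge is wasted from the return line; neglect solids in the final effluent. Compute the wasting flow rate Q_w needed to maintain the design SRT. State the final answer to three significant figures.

θ_c = V·X/(Q_w·X_r) when wasting from the recycle, so Q_w = V·X/(θ_c·X_r) = 566.0 × 1530 / (16.8 × 9790) = 5.265 m³/d.

Q_w ≈ 5.27 m³/d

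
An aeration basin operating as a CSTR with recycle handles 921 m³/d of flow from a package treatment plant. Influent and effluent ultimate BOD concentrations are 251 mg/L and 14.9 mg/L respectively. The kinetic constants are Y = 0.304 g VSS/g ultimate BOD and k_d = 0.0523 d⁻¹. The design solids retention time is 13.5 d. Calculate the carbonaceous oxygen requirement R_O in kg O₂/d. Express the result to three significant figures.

The observed yield is Y_obs = Y/(1 + k_d·θ_c) = 0.304 / (1 + 0.0523 × 13.5) = 0.304 / 1.706 = 0.1782 g VSS per g ultimate BOD removed.
Mass of ultimate BOD removed per day: Q(S₀ − S) = 921 × 236.1 g/m³ = 217.4 kg/d.
P_X = Y_obs·Q·(S₀ − S) = 0.1782 × 217.4 = 38.75 kg VSS/d.
R_O = Q·(S₀ − S) − 1.42·P_X = 217.4 − 1.42 × 38.75 = 162.4 kg O₂/d.

R_O ≈ 162 kg O₂/d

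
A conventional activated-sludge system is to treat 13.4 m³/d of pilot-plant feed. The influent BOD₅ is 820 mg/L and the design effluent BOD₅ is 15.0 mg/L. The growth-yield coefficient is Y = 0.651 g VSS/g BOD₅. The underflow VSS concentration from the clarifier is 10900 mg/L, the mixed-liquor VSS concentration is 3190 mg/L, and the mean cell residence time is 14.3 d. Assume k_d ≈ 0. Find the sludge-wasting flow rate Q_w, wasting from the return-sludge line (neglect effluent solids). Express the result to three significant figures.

Q_w ≈ 0.644 m³/d

V·X = Y·Q·ΔS·θ_c gives V = 0.651 × 13.4 × (820 − 15.0) × 14.3 / 3190 = 31.48 m³.
θ_c = V·X/(Q_w·X_r) when wasting from the recycle, so Q_w = V·X/(θ_c·X_r) = 31.48 × 3190 / (14.3 × 10900) = 0.6443 m³/d.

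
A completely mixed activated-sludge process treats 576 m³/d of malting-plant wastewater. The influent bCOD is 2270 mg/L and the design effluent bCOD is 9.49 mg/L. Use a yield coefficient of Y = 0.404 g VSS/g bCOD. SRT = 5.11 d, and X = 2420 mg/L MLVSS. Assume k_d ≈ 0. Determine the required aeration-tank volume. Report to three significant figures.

With k_d = 0 the design equation reduces to V = Y Q (S₀−S) θ_c / X = 0.404 × 576 × (2270 − 9.49) × 5.11 / 2420 = 1111 m³.

V ≈ 1110 m³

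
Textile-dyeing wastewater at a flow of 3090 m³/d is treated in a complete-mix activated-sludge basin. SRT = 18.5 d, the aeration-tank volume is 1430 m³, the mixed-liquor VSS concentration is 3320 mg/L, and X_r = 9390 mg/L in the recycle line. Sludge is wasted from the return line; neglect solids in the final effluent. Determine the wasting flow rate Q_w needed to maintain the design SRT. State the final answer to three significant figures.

θ_c = V·X/(Q_w·X_r) when wasting from the recycle, so Q_w = V·X/(θ_c·X_r) = 1430 × 3320 / (18.5 × 9390) = 27.33 m³/d.

Q_w ≈ 27.3 m³/d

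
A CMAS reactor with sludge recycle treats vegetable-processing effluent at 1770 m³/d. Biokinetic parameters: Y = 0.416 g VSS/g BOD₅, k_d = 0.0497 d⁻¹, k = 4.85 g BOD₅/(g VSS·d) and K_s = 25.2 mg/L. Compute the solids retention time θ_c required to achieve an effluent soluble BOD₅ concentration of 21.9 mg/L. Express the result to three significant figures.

Specific growth rate at S = 21.9 mg/L: μ = YkS/(K_s+S) = 0.416·4.85·21.9/(25.2+21.9) = 0.9381 d⁻¹.
1/θ_c = 0.9381 − 0.0497 = 0.8884 d⁻¹, so θ_c = 1.126 d.

θ_c ≈ 1.13 d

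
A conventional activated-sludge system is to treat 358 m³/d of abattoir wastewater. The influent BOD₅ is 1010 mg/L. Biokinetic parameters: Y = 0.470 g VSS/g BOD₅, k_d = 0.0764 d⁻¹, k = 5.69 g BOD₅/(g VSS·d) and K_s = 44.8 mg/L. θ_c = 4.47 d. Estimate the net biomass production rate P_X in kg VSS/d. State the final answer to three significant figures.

P_X ≈ 126 kg VSS/d

For a completely mixed reactor with recycle the Lawrence–McCarty relation gives S = K_s·(1 + k_d·θ_c) / [θ_c·(Y·k − k_d) − 1] = 44.8 × (1 + 0.0764 × 4.47) / [4.47 × (0.470 × 5.69 − 0.0764) − 1] = 60.10 / 10.61 = 5.663 mg/L.
Correct the yield for decay: Y_obs = Y/(1 + k_d θ_c) = 0.470 / (1 + 0.0764 × 4.47) = 0.470 / 1.342 = 0.3504.
Substrate removed = Q·(S₀ − S) = 358 m³/d × (1010 − 5.66) g/m³ = 3.6×10^5 g/d = 359.6 kg/d.
P_X = Y_obs · Q(S₀ − S) = 0.3504 × 359.6 = 126.0 kg VSS/d.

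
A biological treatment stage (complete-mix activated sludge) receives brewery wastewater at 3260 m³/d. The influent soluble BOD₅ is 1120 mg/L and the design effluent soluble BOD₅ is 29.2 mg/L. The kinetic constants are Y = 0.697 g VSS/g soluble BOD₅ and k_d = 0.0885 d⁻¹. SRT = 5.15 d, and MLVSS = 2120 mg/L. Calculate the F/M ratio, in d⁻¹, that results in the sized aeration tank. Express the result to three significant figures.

Rearranging the biomass balance for a CMAS with decay, V = Y·Q·ΔS·θ_c / [X·(1+k_d θ_c)] = 0.697 × 3260 × (1120 − 29.2) × 5.15 / [2120 × (1 + 0.0885 × 5.15)] = 1.28×10^7 / 3086 = 4136 m³.
F/M = Q·S₀ / (V·X) = 3260 × 1120 / (4136 × 2120) = 0.4164 g soluble BOD₅·(g VSS·d)⁻¹.

F/M ≈ 0.416 d⁻¹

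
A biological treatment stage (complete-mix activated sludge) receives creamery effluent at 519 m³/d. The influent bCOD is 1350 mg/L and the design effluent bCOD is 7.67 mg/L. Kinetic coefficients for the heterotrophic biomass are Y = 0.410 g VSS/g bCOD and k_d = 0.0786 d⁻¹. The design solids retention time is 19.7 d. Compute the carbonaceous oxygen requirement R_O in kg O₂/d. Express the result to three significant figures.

R_O ≈ 538 kg O₂/d

Correct the yield for decay: Y_obs = Y/(1 + k_d θ_c) = 0.410 / (1 + 0.0786 × 19.7) = 0.410 / 2.548 = 0.1609.
Mass of bCOD removed per day: Q(S₀ − S) = 519 × 1342 g/m³ = 696.7 kg/d.
P_X = Y_obs·Q·(S₀ − S) = 0.1609 × 696.7 = 112.1 kg VSS/d.
R_O = Q·(S₀ − S) − 1.42·P_X = 696.7 − 1.42 × 112.1 = 537.5 kg O₂/d.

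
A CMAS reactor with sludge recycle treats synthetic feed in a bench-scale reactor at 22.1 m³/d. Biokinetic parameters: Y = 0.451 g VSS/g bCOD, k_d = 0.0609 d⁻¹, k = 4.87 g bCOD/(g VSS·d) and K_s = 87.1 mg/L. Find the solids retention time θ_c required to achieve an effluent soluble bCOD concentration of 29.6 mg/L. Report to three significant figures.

θ_c ≈ 2.02 d

Specific growth rate at S = 29.6 mg/L: μ = YkS/(K_s+S) = 0.451·4.87·29.6/(87.1+29.6) = 0.5571 d⁻¹.
Then 1/θ_c = μ − k_d = 0.5571 − 0.0609 = 0.4962 d⁻¹, giving θ_c = 2.015 d.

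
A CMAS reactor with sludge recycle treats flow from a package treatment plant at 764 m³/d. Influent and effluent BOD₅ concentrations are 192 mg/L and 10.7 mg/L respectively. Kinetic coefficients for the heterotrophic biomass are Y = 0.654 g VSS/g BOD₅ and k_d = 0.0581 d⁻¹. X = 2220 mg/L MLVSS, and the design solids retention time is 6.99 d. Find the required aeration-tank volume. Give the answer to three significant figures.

Steady-state biomass mass balance: V·X·(1 + k_d·θ_c) = Y·Q·(S₀ − S)·θ_c, so V = 0.654 × 764 × (192 − 10.7) × 6.99 / [2220 × (1 + 0.0581 × 6.99)] = 6.33×10^5 / 3122 = 202.8 m³.

V ≈ 203 m³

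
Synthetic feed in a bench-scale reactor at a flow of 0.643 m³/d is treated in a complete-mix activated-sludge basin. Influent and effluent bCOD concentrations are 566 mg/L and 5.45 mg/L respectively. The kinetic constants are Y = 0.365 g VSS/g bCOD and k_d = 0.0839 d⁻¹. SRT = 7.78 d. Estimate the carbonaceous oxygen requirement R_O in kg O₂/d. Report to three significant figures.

R_O ≈ 0.247 kg O₂/d

Observed yield with endogenous decay: Y_obs = Y / (1 + k_d·θ_c) = 0.365 / (1 + 0.0839 × 7.78) = 0.365 / 1.653 = 0.2208 g VSS/g bCOD.
Substrate removed = Q·(S₀ − S) = 0.643 m³/d × (566 − 5.45) g/m³ = 3.6×10^2 g/d = 0.3604 kg/d.
Biomass synthesised: P_X = Y_obs × 0.3604 = 0.07960 kg VSS/d.
R_O = Q·ΔS − 1.42 P_X = 0.3604 − 0.1130 = 0.2474 kg O₂/d.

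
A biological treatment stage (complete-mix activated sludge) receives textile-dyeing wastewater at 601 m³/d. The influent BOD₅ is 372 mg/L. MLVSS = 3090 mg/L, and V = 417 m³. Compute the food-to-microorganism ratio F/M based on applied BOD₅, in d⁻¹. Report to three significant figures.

Food-to-microorganism ratio F/M = Q S₀ / (V X) = 601 × 372 / (417.0 × 3090) = 0.1735 d⁻¹.

F/M ≈ 0.174 d⁻¹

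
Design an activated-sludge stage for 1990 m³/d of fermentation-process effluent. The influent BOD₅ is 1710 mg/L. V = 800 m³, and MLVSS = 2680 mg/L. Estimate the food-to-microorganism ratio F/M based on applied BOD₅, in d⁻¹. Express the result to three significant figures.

F/M ≈ 1.59 d⁻¹

F/M = Q·S₀ / (V·X) = 1990 × 1710 / (800.0 × 2680) = 1.587 g BOD₅·(g VSS·d)⁻¹.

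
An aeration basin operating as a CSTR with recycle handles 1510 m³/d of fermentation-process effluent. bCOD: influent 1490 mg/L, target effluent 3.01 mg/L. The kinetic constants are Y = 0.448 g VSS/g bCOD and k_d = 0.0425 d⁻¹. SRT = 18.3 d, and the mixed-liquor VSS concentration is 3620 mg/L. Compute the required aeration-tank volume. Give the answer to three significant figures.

V ≈ 2860 m³

Steady-state biomass mass balance: V·X·(1 + k_d·θ_c) = Y·Q·(S₀ − S)·θ_c, so V = 0.448 × 1510 × (1490 − 3.01) × 18.3 / [3620 × (1 + 0.0425 × 18.3)] = 1.84×10^7 / 6435 = 2860 m³.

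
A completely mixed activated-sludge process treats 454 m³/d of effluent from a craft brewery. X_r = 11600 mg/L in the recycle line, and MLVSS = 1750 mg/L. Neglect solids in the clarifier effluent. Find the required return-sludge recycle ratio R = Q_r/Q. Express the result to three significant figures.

R ≈ 0.178

R = Q_r/Q = X/(X_r − X) = 1750 / (11600 − 1750) = 0.1777.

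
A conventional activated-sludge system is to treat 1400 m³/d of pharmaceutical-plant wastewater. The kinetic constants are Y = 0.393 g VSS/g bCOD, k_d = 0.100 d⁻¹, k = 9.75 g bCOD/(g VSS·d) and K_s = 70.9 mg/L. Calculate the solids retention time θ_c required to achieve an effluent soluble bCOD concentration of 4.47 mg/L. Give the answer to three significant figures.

At the target effluent, Y k S/(K_s+S) = 0.393×9.75×4.47/75.37 = 0.2273 d⁻¹.
1/θ_c = 0.2273 − 0.100 = 0.1273 d⁻¹, so θ_c = 7.858 d.

θ_c ≈ 7.86 d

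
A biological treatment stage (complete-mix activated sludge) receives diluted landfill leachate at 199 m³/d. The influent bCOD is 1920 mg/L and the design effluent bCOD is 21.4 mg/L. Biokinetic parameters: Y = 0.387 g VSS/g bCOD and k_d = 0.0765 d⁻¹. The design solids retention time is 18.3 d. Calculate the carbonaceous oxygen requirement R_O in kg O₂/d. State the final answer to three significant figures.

R_O ≈ 291 kg O₂/d

Observed yield with endogenous decay: Y_obs = Y / (1 + k_d·θ_c) = 0.387 / (1 + 0.0765 × 18.3) = 0.387 / 2.400 = 0.1613 g VSS/g bCOD.
Q·(S₀ − S) = 199 × (1920 − 21.4) × 10⁻³ = 377.8 kg/d removed.
P_X = Y_obs·Q·(S₀ − S) = 0.1613 × 377.8 = 60.92 kg VSS/d.
R_O = Q·ΔS − 1.42 P_X = 377.8 − 86.51 = 291.3 kg O₂/d.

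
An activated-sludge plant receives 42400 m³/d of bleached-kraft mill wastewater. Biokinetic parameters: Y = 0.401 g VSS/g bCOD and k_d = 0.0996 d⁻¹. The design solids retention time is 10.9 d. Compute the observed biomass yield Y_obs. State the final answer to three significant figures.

Y_obs ≈ 0.192 g VSS/g bCOD

Y_obs = Y / (1 + k_d θ_c) = 0.401 / (1 + 0.0996 × 10.9) = 0.401 / 2.086 = 0.1923.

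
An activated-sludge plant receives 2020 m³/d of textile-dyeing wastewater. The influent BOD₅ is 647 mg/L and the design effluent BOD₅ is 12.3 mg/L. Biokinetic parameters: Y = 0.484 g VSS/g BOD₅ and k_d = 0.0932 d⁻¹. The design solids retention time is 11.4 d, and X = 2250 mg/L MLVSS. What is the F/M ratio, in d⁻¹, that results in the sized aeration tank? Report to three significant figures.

From the SRT design equation V = Y Q (S₀−S) θ_c / [X (1 + k_d θ_c)] = 0.484 × 2020 × (647 − 12.3) × 11.4 / [2250 × (1 + 0.0932 × 11.4)] = 7.07×10^6 / 4641 = 1524 m³.
F/M = Q·S₀ / (V·X) = 2020 × 647 / (1524 × 2250) = 0.3810 g BOD₅·(g VSS·d)⁻¹.

F/M ≈ 0.381 d⁻¹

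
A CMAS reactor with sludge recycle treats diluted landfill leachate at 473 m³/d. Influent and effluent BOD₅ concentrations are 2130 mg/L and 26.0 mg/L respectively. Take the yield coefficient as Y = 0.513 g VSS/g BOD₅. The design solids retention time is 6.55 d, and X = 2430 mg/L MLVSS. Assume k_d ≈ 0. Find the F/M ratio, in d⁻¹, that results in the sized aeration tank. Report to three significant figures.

F/M ≈ 0.301 d⁻¹

With k_d = 0 the design equation reduces to V = Y Q (S₀−S) θ_c / X = 0.513 × 473 × (2130 − 26.0) × 6.55 / 2430 = 1376 m³.
Food-to-microorganism ratio F/M = Q S₀ / (V X) = 473 × 2130 / (1376 × 2430) = 0.3013 d⁻¹.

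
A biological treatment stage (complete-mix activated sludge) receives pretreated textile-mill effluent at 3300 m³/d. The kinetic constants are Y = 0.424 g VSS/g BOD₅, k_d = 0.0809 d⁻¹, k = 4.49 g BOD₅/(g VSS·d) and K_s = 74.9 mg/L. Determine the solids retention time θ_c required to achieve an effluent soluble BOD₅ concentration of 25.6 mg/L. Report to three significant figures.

θ_c ≈ 2.48 d

From 1/θ_c = Y·k·S/(K_s + S) − k_d: Y·k·S/(K_s+S) = 0.424 × 4.49 × 25.6 / (74.9 + 25.6) = 0.4849 d⁻¹.
1/θ_c = 0.4849 − 0.0809 = 0.4040 d⁻¹, so θ_c = 2.475 d.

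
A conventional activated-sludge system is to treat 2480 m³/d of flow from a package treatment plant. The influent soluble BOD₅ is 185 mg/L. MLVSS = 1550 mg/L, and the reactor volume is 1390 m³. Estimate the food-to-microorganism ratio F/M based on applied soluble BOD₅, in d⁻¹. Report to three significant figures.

F/M = Q·S₀ / (V·X) = 2480 × 185 / (1390 × 1550) = 0.2129 g soluble BOD₅·(g VSS·d)⁻¹.

F/M ≈ 0.213 d⁻¹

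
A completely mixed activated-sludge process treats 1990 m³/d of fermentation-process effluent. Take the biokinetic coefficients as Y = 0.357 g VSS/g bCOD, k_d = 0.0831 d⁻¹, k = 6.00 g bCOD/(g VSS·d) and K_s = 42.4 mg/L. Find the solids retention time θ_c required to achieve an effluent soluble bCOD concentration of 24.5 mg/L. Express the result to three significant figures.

Specific growth rate at S = 24.5 mg/L: μ = YkS/(K_s+S) = 0.357·6.00·24.5/(42.4+24.5) = 0.7844 d⁻¹.
θ_c = 1/(μ − k_d) = 1/(0.7844 − 0.0831) = 1/0.7013 = 1.426 d.

θ_c ≈ 1.43 d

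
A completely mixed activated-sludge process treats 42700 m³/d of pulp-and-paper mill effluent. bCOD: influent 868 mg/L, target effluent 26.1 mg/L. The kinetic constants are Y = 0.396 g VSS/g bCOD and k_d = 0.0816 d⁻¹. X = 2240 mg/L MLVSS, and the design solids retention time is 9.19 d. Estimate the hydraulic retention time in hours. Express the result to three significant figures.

From the SRT design equation V = Y Q (S₀−S) θ_c / [X (1 + k_d θ_c)] = 0.396 × 42700 × (868 − 26.1) × 9.19 / [2240 × (1 + 0.0816 × 9.19)] = 1.31×10^8 / 3920 = 33376 m³.
τ = V/Q = 33376/42700 = 0.7816 d, or 18.76 h.

τ ≈ 18.8 h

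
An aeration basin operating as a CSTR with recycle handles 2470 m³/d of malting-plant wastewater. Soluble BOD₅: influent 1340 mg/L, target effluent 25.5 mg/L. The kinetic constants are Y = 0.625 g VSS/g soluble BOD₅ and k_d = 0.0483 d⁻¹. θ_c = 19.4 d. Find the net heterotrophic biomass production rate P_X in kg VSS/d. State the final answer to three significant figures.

P_X ≈ 1050 kg VSS/d

The observed yield is Y_obs = Y/(1 + k_d·θ_c) = 0.625 / (1 + 0.0483 × 19.4) = 0.625 / 1.937 = 0.3227 g VSS per g soluble BOD₅ removed.
ΔS = 1340 − 25.5 = 1314 mg/L, so the substrate removal rate is 2470 × 1314/1000 = 3247 kg soluble BOD₅/d.
So the net sludge growth is P_X = 0.3227 × 3247 = 1048 kg VSS/d.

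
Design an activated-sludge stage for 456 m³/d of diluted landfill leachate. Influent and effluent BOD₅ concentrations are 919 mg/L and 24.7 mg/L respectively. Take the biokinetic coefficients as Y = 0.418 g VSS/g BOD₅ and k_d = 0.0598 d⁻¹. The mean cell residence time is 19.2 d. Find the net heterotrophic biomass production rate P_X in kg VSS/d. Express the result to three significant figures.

Correct the yield for decay: Y_obs = Y/(1 + k_d θ_c) = 0.418 / (1 + 0.0598 × 19.2) = 0.418 / 2.148 = 0.1946.
Mass of BOD₅ removed per day: Q(S₀ − S) = 456 × 894.3 g/m³ = 407.8 kg/d.
Biomass produced: P_X = Y_obs·Q·ΔS = 0.1946 × 407.8 ≈ 79.35 kg VSS/d.

P_X ≈ 79.4 kg VSS/d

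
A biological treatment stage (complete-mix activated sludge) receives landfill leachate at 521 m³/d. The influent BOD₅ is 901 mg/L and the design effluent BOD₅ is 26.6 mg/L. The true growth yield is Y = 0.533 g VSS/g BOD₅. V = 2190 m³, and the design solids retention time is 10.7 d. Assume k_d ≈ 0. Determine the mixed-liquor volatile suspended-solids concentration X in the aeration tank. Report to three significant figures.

Without decay, X = Y Q (S₀−S) θ_c / V = 0.533 × 521 × (901 − 26.6) × 10.7 / 2190 = 1186 mg/L.

X ≈ 1190 mg/L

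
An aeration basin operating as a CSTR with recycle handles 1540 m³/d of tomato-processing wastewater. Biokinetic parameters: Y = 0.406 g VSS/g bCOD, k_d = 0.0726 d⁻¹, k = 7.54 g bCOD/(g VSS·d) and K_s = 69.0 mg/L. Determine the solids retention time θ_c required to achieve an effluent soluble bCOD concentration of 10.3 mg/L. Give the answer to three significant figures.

Specific growth rate at S = 10.3 mg/L: μ = YkS/(K_s+S) = 0.406·7.54·10.3/(69.0+10.3) = 0.3976 d⁻¹.
Then 1/θ_c = μ − k_d = 0.3976 − 0.0726 = 0.3250 d⁻¹, giving θ_c = 3.077 d.

θ_c ≈ 3.08 d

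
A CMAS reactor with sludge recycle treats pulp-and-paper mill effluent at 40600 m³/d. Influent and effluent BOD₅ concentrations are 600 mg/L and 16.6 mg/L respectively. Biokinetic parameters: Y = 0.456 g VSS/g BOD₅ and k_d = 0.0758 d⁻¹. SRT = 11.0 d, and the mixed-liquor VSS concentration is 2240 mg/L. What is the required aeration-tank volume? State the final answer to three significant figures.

Steady-state biomass mass balance: V·X·(1 + k_d·θ_c) = Y·Q·(S₀ − S)·θ_c, so V = 0.456 × 40600 × (600 − 16.6) × 11.0 / [2240 × (1 + 0.0758 × 11.0)] = 1.19×10^8 / 4108 = 28923 m³.

V ≈ 28900 m³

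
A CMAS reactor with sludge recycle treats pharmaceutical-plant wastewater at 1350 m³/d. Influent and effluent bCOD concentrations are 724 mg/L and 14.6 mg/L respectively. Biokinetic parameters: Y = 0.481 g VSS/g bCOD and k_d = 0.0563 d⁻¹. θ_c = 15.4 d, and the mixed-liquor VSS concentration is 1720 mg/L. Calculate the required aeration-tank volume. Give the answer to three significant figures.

Steady-state biomass mass balance: V·X·(1 + k_d·θ_c) = Y·Q·(S₀ − S)·θ_c, so V = 0.481 × 1350 × (724 − 14.6) × 15.4 / [1720 × (1 + 0.0563 × 15.4)] = 7.09×10^6 / 3211 = 2209 m³.

V ≈ 2210 m³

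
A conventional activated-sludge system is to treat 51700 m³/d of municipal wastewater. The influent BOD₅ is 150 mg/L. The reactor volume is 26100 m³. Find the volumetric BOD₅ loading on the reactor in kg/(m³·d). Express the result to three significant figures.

L_v ≈ 0.297 kg BOD₅/(m³·d)

Applied BOD₅ load per unit volume = Q·S₀/V = (51700 × 150/1000)/26100 = 0.2971 kg BOD₅·m⁻³·d⁻¹.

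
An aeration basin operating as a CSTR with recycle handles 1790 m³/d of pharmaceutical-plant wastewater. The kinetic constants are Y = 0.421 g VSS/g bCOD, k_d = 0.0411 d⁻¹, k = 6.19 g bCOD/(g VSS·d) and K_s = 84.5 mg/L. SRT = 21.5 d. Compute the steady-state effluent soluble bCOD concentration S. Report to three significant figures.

S ≈ 2.94 mg/L

From the Monod/SRT balance for a CMAS, S = K_s·(1+k_d θ_c)/[θ_c·(Y k − k_d) − 1] = 84.5 × (1 + 0.0411 × 21.5) / [21.5 × (0.421 × 6.19 − 0.0411) − 1] = 159.2 / 54.15 = 2.940 mg/L.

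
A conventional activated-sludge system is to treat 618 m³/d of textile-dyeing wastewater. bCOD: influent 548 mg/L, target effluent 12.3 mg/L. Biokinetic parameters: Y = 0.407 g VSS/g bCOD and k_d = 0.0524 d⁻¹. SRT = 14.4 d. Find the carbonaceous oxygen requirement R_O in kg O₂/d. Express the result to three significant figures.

R_O ≈ 222 kg O₂/d

Correct the yield for decay: Y_obs = Y/(1 + k_d θ_c) = 0.407 / (1 + 0.0524 × 14.4) = 0.407 / 1.755 = 0.2320.
Mass of bCOD removed per day: Q(S₀ − S) = 618 × 535.7 g/m³ = 331.1 kg/d.
Net sludge production P_X = 0.2320 × 331.1 = 76.80 kg VSS/d.
R_O = Q·(S₀ − S) − 1.42·P_X = 331.1 − 1.42 × 76.80 = 222.0 kg O₂/d.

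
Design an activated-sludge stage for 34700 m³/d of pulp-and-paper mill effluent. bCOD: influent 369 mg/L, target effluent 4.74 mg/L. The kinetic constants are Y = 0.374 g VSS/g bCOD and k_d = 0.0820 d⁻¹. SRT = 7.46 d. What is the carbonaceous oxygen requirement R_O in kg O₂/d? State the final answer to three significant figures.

R_O ≈ 8470 kg O₂/d

Y_obs = Y / (1 + k_d θ_c) = 0.374 / (1 + 0.0820 × 7.46) = 0.374 / 1.612 = 0.2321.
Mass of bCOD removed per day: Q(S₀ − S) = 34700 × 364.3 g/m³ = 12640 kg/d.
Biomass synthesised: P_X = Y_obs × 12640 = 2933 kg VSS/d.
R_O = Q·ΔS − 1.42 P_X = 12640 − 4165 = 8475 kg O₂/d.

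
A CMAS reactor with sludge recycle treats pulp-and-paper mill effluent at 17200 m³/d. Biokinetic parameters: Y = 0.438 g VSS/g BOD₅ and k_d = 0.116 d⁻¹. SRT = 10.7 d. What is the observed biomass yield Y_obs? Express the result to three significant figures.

Observed yield with endogenous decay: Y_obs = Y / (1 + k_d·θ_c) = 0.438 / (1 + 0.116 × 10.7) = 0.438 / 2.241 = 0.1954 g VSS/g BOD₅.

Y_obs ≈ 0.195 g VSS/g BOD₅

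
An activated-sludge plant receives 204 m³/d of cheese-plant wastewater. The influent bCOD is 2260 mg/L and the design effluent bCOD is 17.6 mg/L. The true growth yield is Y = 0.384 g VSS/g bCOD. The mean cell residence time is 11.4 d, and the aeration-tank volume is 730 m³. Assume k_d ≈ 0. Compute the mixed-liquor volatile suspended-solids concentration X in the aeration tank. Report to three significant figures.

X = Y·Q·ΔS·θ_c / V = 0.384 × 204 × (2260 − 17.6) × 11.4 / 730 = 2743 mg/L.

X ≈ 2740 mg/L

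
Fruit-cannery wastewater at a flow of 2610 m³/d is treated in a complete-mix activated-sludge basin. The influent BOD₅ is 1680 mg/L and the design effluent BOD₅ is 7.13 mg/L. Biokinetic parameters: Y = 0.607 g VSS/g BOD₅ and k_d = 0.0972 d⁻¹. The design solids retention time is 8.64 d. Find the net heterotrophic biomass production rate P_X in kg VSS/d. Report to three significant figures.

Observed yield with endogenous decay: Y_obs = Y / (1 + k_d·θ_c) = 0.607 / (1 + 0.0972 × 8.64) = 0.607 / 1.840 = 0.3299 g VSS/g BOD₅.
Mass of BOD₅ removed per day: Q(S₀ − S) = 2610 × 1673 g/m³ = 4366 kg/d.
P_X = Y_obs · Q(S₀ − S) = 0.3299 × 4366 = 1441 kg VSS/d.

P_X ≈ 1440 kg VSS/d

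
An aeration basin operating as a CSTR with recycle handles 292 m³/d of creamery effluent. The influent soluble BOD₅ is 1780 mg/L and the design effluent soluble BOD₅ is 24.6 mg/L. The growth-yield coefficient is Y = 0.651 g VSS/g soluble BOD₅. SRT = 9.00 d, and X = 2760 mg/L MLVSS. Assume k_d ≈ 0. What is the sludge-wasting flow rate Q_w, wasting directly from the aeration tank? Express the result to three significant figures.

With k_d = 0 the design equation reduces to V = Y Q (S₀−S) θ_c / X = 0.651 × 292 × (1780 − 24.6) × 9.00 / 2760 = 1088 m³.
With mixed-liquor wasting, θ_c = V/Q_w, so Q_w = V/θ_c = 1088/9.00 = 120.9 m³/d.

Q_w ≈ 121 m³/d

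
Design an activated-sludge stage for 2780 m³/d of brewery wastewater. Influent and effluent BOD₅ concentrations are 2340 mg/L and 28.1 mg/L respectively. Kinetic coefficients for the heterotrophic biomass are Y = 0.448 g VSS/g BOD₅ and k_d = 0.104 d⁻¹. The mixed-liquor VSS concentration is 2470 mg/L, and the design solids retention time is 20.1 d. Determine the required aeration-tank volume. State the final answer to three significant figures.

V ≈ 7580 m³

Steady-state biomass mass balance: V·X·(1 + k_d·θ_c) = Y·Q·(S₀ − S)·θ_c, so V = 0.448 × 2780 × (2340 − 28.1) × 20.1 / [2470 × (1 + 0.104 × 20.1)] = 5.79×10^7 / 7633 = 7582 m³.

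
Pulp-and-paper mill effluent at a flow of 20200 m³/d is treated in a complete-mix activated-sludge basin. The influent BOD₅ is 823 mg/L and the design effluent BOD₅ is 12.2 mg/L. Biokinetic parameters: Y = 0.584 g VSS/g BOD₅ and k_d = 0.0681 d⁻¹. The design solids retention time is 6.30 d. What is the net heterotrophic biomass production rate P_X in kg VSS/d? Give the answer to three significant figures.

P_X ≈ 6690 kg VSS/d

Y_obs = Y / (1 + k_d θ_c) = 0.584 / (1 + 0.0681 × 6.30) = 0.584 / 1.429 = 0.4087.
Substrate removed = Q·(S₀ − S) = 20200 m³/d × (823 − 12.2) g/m³ = 1.64×10^7 g/d = 16378 kg/d.
So the net sludge growth is P_X = 0.4087 × 16378 = 6693 kg VSS/d.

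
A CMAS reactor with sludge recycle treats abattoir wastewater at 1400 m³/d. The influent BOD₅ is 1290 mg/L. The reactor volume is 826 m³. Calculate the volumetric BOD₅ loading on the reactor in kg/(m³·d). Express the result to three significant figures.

L_v = Q S₀ / V = 1400 × 1290 × 10⁻³ / 826.0 = 2.186 kg/(m³·d).

L_v ≈ 2.19 kg BOD₅/(m³·d)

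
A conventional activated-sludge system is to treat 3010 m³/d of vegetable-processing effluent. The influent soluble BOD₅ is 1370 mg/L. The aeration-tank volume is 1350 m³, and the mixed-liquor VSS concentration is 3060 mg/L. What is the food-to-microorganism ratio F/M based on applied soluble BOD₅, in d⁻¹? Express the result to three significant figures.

F/M = Q·S₀ / (V·X) = 3010 × 1370 / (1350 × 3060) = 0.9982 g soluble BOD₅·(g VSS·d)⁻¹.

F/M ≈ 0.998 d⁻¹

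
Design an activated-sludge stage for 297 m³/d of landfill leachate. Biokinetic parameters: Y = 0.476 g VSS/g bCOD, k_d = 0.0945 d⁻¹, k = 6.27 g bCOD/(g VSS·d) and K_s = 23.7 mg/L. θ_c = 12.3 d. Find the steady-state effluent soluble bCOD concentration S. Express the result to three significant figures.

For a completely mixed reactor with recycle the Lawrence–McCarty relation gives S = K_s·(1 + k_d·θ_c) / [θ_c·(Y·k − k_d) − 1] = 23.7 × (1 + 0.0945 × 12.3) / [12.3 × (0.476 × 6.27 − 0.0945) − 1] = 51.25 / 34.55 = 1.483 mg/L.

S ≈ 1.48 mg/L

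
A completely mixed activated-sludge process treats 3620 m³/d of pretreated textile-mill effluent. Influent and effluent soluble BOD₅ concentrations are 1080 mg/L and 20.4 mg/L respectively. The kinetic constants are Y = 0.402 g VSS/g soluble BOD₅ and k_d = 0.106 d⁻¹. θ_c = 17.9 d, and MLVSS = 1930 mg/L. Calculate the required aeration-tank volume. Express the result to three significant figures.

V ≈ 4940 m³

Steady-state biomass mass balance: V·X·(1 + k_d·θ_c) = Y·Q·(S₀ − S)·θ_c, so V = 0.402 × 3620 × (1080 − 20.4) × 17.9 / [1930 × (1 + 0.106 × 17.9)] = 2.76×10^7 / 5592 = 4936 m³.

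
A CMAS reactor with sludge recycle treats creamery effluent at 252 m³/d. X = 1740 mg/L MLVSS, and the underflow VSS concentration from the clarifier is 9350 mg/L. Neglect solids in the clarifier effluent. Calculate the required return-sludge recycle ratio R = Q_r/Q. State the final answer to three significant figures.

R ≈ 0.229

Solids balance on the clarifier gives (1+R)X = R·X_r, so R = X/(X_r − X) = 1740 / (9350 − 1740) = 0.2286.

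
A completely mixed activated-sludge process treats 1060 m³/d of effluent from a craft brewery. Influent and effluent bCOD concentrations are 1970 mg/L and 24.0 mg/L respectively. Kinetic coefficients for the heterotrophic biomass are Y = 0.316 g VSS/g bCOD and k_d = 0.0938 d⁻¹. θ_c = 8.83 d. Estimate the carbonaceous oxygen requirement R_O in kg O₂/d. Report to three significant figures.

R_O ≈ 1560 kg O₂/d

Correct the yield for decay: Y_obs = Y/(1 + k_d θ_c) = 0.316 / (1 + 0.0938 × 8.83) = 0.316 / 1.828 = 0.1728.
Q·(S₀ − S) = 1060 × (1970 − 24.0) × 10⁻³ = 2063 kg/d removed.
Biomass synthesised: P_X = Y_obs × 2063 = 356.5 kg VSS/d.
R_O = Q·(S₀ − S) − 1.42·P_X = 2063 − 1.42 × 356.5 = 1556 kg O₂/d.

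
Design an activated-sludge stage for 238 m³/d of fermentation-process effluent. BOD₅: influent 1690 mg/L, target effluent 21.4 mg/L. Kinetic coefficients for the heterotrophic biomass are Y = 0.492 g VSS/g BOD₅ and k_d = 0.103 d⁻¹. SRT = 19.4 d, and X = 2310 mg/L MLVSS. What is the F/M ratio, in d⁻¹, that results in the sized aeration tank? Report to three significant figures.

Steady-state biomass mass balance: V·X·(1 + k_d·θ_c) = Y·Q·(S₀ − S)·θ_c, so V = 0.492 × 238 × (1690 − 21.4) × 19.4 / [2310 × (1 + 0.103 × 19.4)] = 3.79×10^6 / 6926 = 547.3 m³.
F/M = applied load / biomass = Q·S₀/(V·X) = 238 × 1690 / (547.3 × 2310) = 0.3181 d⁻¹.

F/M ≈ 0.318 d⁻¹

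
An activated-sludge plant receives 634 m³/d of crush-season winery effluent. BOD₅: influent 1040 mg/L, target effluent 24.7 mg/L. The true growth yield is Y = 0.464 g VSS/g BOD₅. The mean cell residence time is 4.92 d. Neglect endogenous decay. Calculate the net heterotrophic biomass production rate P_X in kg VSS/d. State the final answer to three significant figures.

P_X ≈ 299 kg VSS/d

With endogenous decay neglected, the observed yield equals the true yield: Y_obs = Y = 0.464 g VSS/g BOD₅.
Mass of BOD₅ removed per day: Q(S₀ − S) = 634 × 1015 g/m³ = 643.7 kg/d.
So the net sludge growth is P_X = 0.4640 × 643.7 = 298.7 kg VSS/d.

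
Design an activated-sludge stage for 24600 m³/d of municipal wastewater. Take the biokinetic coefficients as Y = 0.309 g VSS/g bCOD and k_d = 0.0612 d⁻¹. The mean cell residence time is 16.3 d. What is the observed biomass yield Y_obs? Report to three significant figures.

Y_obs ≈ 0.155 g VSS/g bCOD

Correct the yield for decay: Y_obs = Y/(1 + k_d θ_c) = 0.309 / (1 + 0.0612 × 16.3) = 0.309 / 1.998 = 0.1547.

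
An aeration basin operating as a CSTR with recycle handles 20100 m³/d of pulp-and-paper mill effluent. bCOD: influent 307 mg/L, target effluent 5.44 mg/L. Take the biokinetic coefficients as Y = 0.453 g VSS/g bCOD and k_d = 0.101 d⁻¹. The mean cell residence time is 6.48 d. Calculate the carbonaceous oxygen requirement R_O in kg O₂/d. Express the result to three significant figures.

R_O ≈ 3700 kg O₂/d

Correct the yield for decay: Y_obs = Y/(1 + k_d θ_c) = 0.453 / (1 + 0.101 × 6.48) = 0.453 / 1.654 = 0.2738.
Substrate removed = Q·(S₀ − S) = 20100 m³/d × (307 − 5.44) g/m³ = 6.06×10^6 g/d = 6061 kg/d.
Biomass synthesised: P_X = Y_obs × 6061 = 1660 kg VSS/d.
R_O = Q·(S₀ − S) − 1.42·P_X = 6061 − 1.42 × 1660 = 3705 kg O₂/d.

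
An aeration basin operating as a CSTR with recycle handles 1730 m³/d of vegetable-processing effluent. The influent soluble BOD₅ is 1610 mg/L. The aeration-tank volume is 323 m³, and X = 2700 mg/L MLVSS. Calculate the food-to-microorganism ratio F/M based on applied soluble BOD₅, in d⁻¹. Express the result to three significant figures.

F/M = applied load / biomass = Q·S₀/(V·X) = 1730 × 1610 / (323.0 × 2700) = 3.194 d⁻¹.

F/M ≈ 3.19 d⁻¹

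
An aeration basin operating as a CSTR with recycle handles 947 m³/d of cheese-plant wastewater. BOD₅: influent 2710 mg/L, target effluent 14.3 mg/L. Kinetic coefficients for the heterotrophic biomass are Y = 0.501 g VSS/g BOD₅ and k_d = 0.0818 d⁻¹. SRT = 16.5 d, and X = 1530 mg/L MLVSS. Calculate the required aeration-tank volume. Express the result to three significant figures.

From the SRT design equation V = Y Q (S₀−S) θ_c / [X (1 + k_d θ_c)] = 0.501 × 947 × (2710 − 14.3) × 16.5 / [1530 × (1 + 0.0818 × 16.5)] = 2.11×10^7 / 3595 = 5870 m³.

V ≈ 5870 m³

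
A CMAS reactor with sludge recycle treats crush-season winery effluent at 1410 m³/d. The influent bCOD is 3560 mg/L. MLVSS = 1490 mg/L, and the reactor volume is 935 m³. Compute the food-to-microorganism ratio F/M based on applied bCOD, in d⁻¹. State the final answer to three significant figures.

Food-to-microorganism ratio F/M = Q S₀ / (V X) = 1410 × 3560 / (935.0 × 1490) = 3.603 d⁻¹.

F/M ≈ 3.60 d⁻¹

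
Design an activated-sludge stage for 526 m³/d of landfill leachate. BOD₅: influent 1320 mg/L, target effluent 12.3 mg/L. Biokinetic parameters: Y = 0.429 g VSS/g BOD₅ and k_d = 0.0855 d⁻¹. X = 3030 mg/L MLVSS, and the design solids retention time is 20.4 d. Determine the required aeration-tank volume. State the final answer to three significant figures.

Steady-state biomass mass balance: V·X·(1 + k_d·θ_c) = Y·Q·(S₀ − S)·θ_c, so V = 0.429 × 526 × (1320 − 12.3) × 20.4 / [3030 × (1 + 0.0855 × 20.4)] = 6.02×10^6 / 8315 = 724.0 m³.

V ≈ 724 m³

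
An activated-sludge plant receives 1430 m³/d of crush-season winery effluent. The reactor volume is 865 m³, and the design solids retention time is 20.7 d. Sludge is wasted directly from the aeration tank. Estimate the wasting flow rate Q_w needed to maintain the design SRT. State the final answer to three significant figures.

Wasting from the aeration tank: Q_w = V / θ_c = 865.0 / 20.7 = 41.79 m³/d.

Q_w ≈ 41.8 m³/d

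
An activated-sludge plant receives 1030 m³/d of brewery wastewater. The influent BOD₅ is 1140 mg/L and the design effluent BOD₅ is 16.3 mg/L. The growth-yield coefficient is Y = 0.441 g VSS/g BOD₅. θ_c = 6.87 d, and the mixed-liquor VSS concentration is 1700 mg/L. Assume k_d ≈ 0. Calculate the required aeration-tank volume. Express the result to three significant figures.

With k_d = 0 the design equation reduces to V = Y Q (S₀−S) θ_c / X = 0.441 × 1030 × (1140 − 16.3) × 6.87 / 1700 = 2063 m³.

V ≈ 2060 m³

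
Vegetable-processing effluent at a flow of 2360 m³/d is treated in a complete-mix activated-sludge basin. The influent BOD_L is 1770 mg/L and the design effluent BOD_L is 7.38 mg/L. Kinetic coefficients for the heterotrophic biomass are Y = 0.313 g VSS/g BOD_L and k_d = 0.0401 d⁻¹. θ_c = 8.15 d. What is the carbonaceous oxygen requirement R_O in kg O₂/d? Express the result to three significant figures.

Observed yield with endogenous decay: Y_obs = Y / (1 + k_d·θ_c) = 0.313 / (1 + 0.0401 × 8.15) = 0.313 / 1.327 = 0.2359 g VSS/g BOD_L.
Mass of BOD_L removed per day: Q(S₀ − S) = 2360 × 1763 g/m³ = 4160 kg/d.
Net sludge production P_X = 0.2359 × 4160 = 981.3 kg VSS/d.
Carbonaceous O₂ demand = substrate oxidised − cell-mass equivalent = 4160 − 1.42 × 981.3 = 2766 kg O₂/d.

R_O ≈ 2770 kg O₂/d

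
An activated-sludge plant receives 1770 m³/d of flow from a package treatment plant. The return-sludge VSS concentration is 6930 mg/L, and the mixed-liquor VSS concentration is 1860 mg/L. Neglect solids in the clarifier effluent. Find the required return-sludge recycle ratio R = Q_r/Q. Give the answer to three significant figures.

R ≈ 0.367

Solids balance on the clarifier gives (1+R)X = R·X_r, so R = X/(X_r − X) = 1860 / (6930 − 1860) = 0.3669.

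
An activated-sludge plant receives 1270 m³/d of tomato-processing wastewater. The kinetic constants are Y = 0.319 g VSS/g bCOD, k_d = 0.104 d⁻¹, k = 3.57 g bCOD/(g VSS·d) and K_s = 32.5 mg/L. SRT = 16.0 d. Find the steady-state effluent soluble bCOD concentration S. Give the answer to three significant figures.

S ≈ 5.57 mg/L

Effluent substrate depends only on kinetics and SRT: S = K_s(1 + k_d θ_c) / [θ_c(Yk − k_d) − 1] = 32.5 × (1 + 0.104 × 16.0) / [16.0 × (0.319 × 3.57 − 0.104) − 1] = 86.58 / 15.56 = 5.565 mg/L.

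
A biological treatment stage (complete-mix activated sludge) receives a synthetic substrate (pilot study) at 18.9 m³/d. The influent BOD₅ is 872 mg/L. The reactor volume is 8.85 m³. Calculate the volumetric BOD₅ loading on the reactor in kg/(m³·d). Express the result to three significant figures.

L_v ≈ 1.86 kg BOD₅/(m³·d)

Volumetric loading L_v = Q·S₀ / V = 18.9 × 872 g/m³ / 8.850 m³ = 1862 g/(m³·d) = 1.862 kg BOD₅/(m³·d).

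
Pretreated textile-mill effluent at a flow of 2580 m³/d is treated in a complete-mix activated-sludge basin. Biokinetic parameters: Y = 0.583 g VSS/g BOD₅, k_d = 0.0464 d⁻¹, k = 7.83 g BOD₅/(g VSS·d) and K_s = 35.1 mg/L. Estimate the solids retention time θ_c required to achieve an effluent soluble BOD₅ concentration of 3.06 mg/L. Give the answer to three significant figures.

θ_c ≈ 3.13 d

At the target effluent, Y k S/(K_s+S) = 0.583×7.83×3.06/38.16 = 0.3661 d⁻¹.
θ_c = 1/(μ − k_d) = 1/(0.3661 − 0.0464) = 1/0.3197 = 3.128 d.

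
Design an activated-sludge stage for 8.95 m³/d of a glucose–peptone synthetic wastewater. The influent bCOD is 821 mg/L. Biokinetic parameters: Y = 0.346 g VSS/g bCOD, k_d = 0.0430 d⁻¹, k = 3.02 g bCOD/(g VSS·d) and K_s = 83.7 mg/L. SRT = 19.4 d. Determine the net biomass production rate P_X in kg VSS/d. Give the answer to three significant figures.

Effluent substrate depends only on kinetics and SRT: S = K_s(1 + k_d θ_c) / [θ_c(Yk − k_d) − 1] = 83.7 × (1 + 0.0430 × 19.4) / [19.4 × (0.346 × 3.02 − 0.0430) − 1] = 153.5 / 18.44 = 8.327 mg/L.
The observed yield is Y_obs = Y/(1 + k_d·θ_c) = 0.346 / (1 + 0.0430 × 19.4) = 0.346 / 1.834 = 0.1886 g VSS per g bCOD removed.
ΔS = 821 − 8.33 = 812.7 mg/L, so the substrate removal rate is 8.95 × 812.7/1000 = 7.273 kg bCOD/d.
Biomass produced: P_X = Y_obs·Q·ΔS = 0.1886 × 7.273 ≈ 1.372 kg VSS/d.

P_X ≈ 1.37 kg VSS/d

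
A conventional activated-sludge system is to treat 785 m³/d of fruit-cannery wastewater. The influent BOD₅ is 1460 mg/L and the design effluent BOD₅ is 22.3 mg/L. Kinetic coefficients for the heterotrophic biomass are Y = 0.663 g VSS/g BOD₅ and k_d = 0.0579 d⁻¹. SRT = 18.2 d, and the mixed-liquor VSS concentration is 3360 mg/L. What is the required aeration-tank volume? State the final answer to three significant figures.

V ≈ 1970 m³

Rearranging the biomass balance for a CMAS with decay, V = Y·Q·ΔS·θ_c / [X·(1+k_d θ_c)] = 0.663 × 785 × (1460 − 22.3) × 18.2 / [3360 × (1 + 0.0579 × 18.2)] = 1.36×10^7 / 6901 = 1973 m³.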